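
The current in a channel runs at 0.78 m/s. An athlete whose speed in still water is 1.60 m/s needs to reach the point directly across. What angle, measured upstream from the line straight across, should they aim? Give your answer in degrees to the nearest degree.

To cancel the current, the upstream component of the athlete's velocity must equal the flow: 1.60 sin θ = 0.78.
sin θ = 0.78 / 1.60 = 0.4875.
θ = arcsin(0.4875) = 29.176°.

29°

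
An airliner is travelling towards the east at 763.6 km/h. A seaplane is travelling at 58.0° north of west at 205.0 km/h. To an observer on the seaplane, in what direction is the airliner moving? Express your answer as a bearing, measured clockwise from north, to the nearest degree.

Taking east as x and north as y: airliner velocity = (763.600, 0.000) km/h; seaplane velocity = (-108.633, 173.850) km/h.
Velocity of airliner relative to seaplane = (763.600, 0.000) − (-108.633, 173.850) = (872.233, -173.850) km/h.
Bearing = atan2(872.23, -173.85) = 101.27° clockwise from north.

101°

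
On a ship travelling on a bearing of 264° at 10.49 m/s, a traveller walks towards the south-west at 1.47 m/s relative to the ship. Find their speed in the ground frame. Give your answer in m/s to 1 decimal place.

11.7 m/s

Taking east as x and north as y: ship velocity = (-10.433, -1.097) m/s; traveller velocity relative to ship = (-1.039, -1.039) m/s.
Velocity relative to ground = (-10.433, -1.097) + (-1.039, -1.039) = (-11.472, -2.136) m/s.
Speed = |(-11.472, -2.136)| = 11.669 m/s.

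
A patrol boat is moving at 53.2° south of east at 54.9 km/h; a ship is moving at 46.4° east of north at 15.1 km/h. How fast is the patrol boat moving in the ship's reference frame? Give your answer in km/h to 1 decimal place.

Taking east as x and north as y: patrol boat velocity = (32.886, -43.960) km/h; ship velocity = (10.935, 10.413) km/h.
Velocity of patrol boat relative to ship = (32.886, -43.960) − (10.935, 10.413) = (21.951, -54.373) km/h.
Magnitude = |(21.951, -54.373)| = 58.637 km/h.

58.6 km/h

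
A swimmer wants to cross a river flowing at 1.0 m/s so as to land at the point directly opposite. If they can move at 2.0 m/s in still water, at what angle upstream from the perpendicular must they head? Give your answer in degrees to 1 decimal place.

30.0°

To cancel the current, the upstream component of the swimmer's velocity must equal the flow: 2.0 sin θ = 1.0.
sin θ = 1.0 / 2.0 = 0.5000.
θ = arcsin(0.5000) = 30.000°.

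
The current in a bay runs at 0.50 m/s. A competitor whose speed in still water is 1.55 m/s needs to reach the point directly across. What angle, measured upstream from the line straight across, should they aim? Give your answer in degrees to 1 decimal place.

18.8°

To cancel the current, the upstream component of the competitor's velocity must equal the flow: 1.55 sin θ = 0.50.
sin θ = 0.50 / 1.55 = 0.3226.
θ = arcsin(0.3226) = 18.819°.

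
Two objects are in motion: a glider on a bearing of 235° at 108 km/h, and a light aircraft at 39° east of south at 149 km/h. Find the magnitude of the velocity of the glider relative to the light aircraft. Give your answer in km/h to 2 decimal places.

190.03 km/h

Taking east as x and north as y: glider velocity = (-88.468, -61.946) km/h; light aircraft velocity = (93.769, -115.795) km/h.
Velocity of glider relative to light aircraft = (-88.468, -61.946) − (93.769, -115.795) = (-182.237, 53.848) km/h.
Magnitude = |(-182.237, 53.848)| = 190.026 km/h.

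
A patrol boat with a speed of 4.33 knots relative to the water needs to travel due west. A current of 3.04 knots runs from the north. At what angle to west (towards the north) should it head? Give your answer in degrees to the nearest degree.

The current pushes perpendicular to the desired track; the heading must have a component into the current equal to 3.04 knots: 4.33 sin θ = 3.04.
sin θ = 0.7021, so θ = 44.594°.

45°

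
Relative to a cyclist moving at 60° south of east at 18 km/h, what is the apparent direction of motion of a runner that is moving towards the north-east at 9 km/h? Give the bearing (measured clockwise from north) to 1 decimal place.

353.2°

Taking east as x and north as y: runner velocity = (6.364, 6.364) km/h; cyclist velocity = (9.000, -15.588) km/h.
Velocity of runner relative to cyclist = (6.364, 6.364) − (9.000, -15.588) = (-2.636, 21.952) km/h.
Bearing = atan2(-2.64, 21.95) = 353.15° clockwise from north.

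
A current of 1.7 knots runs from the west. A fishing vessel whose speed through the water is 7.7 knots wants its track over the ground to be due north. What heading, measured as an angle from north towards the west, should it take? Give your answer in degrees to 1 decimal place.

The current pushes perpendicular to the desired track; the heading must have a component into the current equal to 1.7 knots: 7.7 sin θ = 1.7.
sin θ = 0.2208, so θ = 12.755°.

12.8°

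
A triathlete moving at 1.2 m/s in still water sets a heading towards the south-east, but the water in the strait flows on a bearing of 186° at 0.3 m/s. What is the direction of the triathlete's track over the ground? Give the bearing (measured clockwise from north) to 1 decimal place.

Taking east as x and north as y: velocity relative to the water = (0.849, -0.849) m/s; the water relative to ground = (-0.031, -0.298) m/s.
Velocity relative to ground = (0.849, -0.849) + (-0.031, -0.298) = (0.817, -1.147) m/s.
Bearing = atan2(0.82, -1.15) = 144.53° clockwise from north.

144.5°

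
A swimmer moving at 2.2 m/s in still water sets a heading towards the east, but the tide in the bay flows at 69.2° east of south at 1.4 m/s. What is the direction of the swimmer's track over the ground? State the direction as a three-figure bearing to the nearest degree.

Taking east as x and north as y: velocity relative to the water = (2.200, 0.000) m/s; the water relative to ground = (1.309, -0.497) m/s.
Velocity relative to ground = (2.200, 0.000) + (1.309, -0.497) = (3.509, -0.497) m/s.
Bearing = atan2(3.51, -0.50) = 98.06° clockwise from north.

098°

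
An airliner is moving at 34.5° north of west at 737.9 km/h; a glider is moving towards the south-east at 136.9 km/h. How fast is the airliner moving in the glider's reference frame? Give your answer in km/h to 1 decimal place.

872.9 km/h

Taking east as x and north as y: airliner velocity = (-608.123, 417.951) km/h; glider velocity = (96.803, -96.803) km/h.
Velocity of airliner relative to glider = (-608.123, 417.951) − (96.803, -96.803) = (-704.926, 514.754) km/h.
Magnitude = |(-704.926, 514.754)| = 872.864 km/h.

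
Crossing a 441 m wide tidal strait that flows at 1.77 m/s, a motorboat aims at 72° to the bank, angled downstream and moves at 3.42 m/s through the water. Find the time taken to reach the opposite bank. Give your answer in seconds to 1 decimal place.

The component of the motorboat's velocity perpendicular to the bank is 3.42 × sin 72° = 3.253 m/s.
The current is parallel to the bank, so it does not affect the crossing time.
Time = 441 / 3.253 = 135.583 s.

135.6 s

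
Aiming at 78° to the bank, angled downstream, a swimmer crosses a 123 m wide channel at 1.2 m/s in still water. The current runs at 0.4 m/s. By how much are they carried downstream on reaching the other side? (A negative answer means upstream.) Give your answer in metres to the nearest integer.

68 m

Perpendicular speed = 1.174 m/s; crossing time = 123 / 1.174 = 104.790 s.
Net downstream speed = 0.649 m/s.
Drift = 0.649 × 104.790 = 68.060 m (downstream).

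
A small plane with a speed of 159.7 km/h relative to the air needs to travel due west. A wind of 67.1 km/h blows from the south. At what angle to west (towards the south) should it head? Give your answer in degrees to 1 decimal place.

The wind pushes perpendicular to the desired track; the heading must have a component into the wind equal to 67.1 km/h: 159.7 sin θ = 67.1.
sin θ = 0.4202, so θ = 24.845°.

24.8°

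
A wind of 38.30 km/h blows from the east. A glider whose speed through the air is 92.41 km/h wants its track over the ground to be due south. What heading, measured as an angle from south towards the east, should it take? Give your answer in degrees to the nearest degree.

The wind pushes perpendicular to the desired track; the heading must have a component into the wind equal to 38.30 km/h: 92.41 sin θ = 38.30.
sin θ = 0.4145, so θ = 24.485°.

24°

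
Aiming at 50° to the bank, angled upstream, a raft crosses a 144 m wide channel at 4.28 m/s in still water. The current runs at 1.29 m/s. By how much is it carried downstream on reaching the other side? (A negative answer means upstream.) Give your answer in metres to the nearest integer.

-64 m

Perpendicular speed = 3.279 m/s; crossing time = 144 / 3.279 = 43.920 s.
Net downstream speed = -1.461 m/s.
Drift = -1.461 × 43.920 = -64.173 m (upstream).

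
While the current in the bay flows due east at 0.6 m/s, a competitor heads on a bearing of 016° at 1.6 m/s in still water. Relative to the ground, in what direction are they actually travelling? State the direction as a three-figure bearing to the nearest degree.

034°

Taking east as x and north as y: velocity relative to the water = (0.441, 1.538) m/s; the water relative to ground = (0.600, 0.000) m/s.
Velocity relative to ground = (0.441, 1.538) + (0.600, 0.000) = (1.041, 1.538) m/s.
Bearing = atan2(1.04, 1.54) = 34.09° clockwise from north.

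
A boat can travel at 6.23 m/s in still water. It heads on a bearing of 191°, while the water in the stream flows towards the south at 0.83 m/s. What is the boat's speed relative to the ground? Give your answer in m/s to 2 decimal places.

7.05 m/s

Taking east as x and north as y: velocity relative to the water = (-1.189, -6.116) m/s; the water relative to ground = (0.000, -0.830) m/s.
Velocity relative to ground = (-1.189, -6.116) + (0.000, -0.830) = (-1.189, -6.946) m/s.
Speed = |(-1.189, -6.946)| = 7.047 m/s.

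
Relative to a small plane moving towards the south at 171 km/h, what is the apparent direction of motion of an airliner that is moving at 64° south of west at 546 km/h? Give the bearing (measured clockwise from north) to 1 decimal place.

Taking east as x and north as y: airliner velocity = (-239.351, -490.742) km/h; small plane velocity = (0.000, -171.000) km/h.
Velocity of airliner relative to small plane = (-239.351, -490.742) − (0.000, -171.000) = (-239.351, -319.742) km/h.
Bearing = atan2(-239.35, -319.74) = 216.82° clockwise from north.

216.8°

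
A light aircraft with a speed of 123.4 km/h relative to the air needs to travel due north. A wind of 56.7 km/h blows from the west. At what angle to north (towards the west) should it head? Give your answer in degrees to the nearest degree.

The wind pushes perpendicular to the desired track; the heading must have a component into the wind equal to 56.7 km/h: 123.4 sin θ = 56.7.
sin θ = 0.4595, so θ = 27.354°.

27°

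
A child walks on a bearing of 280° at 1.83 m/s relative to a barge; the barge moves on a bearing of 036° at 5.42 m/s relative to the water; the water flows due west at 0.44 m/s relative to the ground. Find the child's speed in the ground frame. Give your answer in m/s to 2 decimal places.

In east/north components (m/s): child relative to barge = (-1.802, 0.318); barge relative to water = (3.186, 4.385); water relative to ground = (-0.440, 0.000).
Sum = (0.944, 4.703) m/s.
Speed = |(0.944, 4.703)| = 4.796 m/s.

4.80 m/s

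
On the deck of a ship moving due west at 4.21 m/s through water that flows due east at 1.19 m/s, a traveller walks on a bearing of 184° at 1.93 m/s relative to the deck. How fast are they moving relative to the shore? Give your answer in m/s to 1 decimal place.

In east/north components (m/s): traveller relative to ship = (-0.135, -1.925); ship relative to water = (-4.210, 0.000); water relative to ground = (1.190, 0.000).
Sum = (-3.155, -1.925) m/s.
Speed = |(-3.155, -1.925)| = 3.696 m/s.

3.7 m/s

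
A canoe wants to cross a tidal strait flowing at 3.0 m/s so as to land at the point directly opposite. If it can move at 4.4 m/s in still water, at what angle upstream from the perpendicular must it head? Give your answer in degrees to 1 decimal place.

To cancel the current, the upstream component of the canoe's velocity must equal the flow: 4.4 sin θ = 3.0.
sin θ = 3.0 / 4.4 = 0.6818.
θ = arcsin(0.6818) = 42.986°.

43.0°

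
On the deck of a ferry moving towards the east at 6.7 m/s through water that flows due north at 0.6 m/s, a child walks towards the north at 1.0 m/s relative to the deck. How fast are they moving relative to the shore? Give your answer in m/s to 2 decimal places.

6.89 m/s

In east/north components (m/s): child relative to ferry = (0.000, 1.000); ferry relative to water = (6.700, 0.000); water relative to ground = (0.000, 0.600).
Sum = (6.700, 1.600) m/s.
Speed = |(6.700, 1.600)| = 6.888 m/s.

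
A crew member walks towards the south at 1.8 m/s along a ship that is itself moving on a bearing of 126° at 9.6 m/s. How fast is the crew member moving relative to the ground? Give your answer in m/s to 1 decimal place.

10.8 m/s

Taking east as x and north as y: ship velocity = (7.767, -5.643) m/s; crew member velocity relative to ship = (0.000, -1.800) m/s.
Velocity relative to ground = (7.767, -5.643) + (0.000, -1.800) = (7.767, -7.443) m/s.
Speed = |(7.767, -7.443)| = 10.757 m/s.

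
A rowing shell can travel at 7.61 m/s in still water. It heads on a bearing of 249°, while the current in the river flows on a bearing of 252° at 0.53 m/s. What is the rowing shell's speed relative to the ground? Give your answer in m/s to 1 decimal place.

8.1 m/s

Taking east as x and north as y: velocity relative to the water = (-7.105, -2.727) m/s; the water relative to ground = (-0.504, -0.164) m/s.
Velocity relative to ground = (-7.105, -2.727) + (-0.504, -0.164) = (-7.609, -2.891) m/s.
Speed = |(-7.609, -2.891)| = 8.139 m/s.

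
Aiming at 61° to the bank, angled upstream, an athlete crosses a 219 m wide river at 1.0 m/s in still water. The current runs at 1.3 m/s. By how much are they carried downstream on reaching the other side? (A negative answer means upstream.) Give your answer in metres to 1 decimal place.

Perpendicular speed = 0.875 m/s; crossing time = 219 / 0.875 = 250.395 s.
Net downstream speed = 0.815 m/s.
Drift = 0.815 × 250.395 = 204.119 m (downstream).

204.1 m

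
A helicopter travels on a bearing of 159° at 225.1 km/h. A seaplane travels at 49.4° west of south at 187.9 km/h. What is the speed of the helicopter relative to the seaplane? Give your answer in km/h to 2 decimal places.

Taking east as x and north as y: helicopter velocity = (80.669, -210.149) km/h; seaplane velocity = (-142.667, -122.280) km/h.
Velocity of helicopter relative to seaplane = (80.669, -210.149) − (-142.667, -122.280) = (223.336, -87.868) km/h.
Magnitude = |(223.336, -87.868)| = 239.999 km/h.

240.00 km/h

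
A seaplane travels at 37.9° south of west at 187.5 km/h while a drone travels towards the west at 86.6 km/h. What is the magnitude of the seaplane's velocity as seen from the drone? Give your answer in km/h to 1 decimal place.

Taking east as x and north as y: seaplane velocity = (-147.953, -115.178) km/h; drone velocity = (-86.600, 0.000) km/h.
Velocity of seaplane relative to drone = (-147.953, -115.178) − (-86.600, 0.000) = (-61.353, -115.178) km/h.
Magnitude = |(-61.353, -115.178)| = 130.500 km/h.

130.5 km/h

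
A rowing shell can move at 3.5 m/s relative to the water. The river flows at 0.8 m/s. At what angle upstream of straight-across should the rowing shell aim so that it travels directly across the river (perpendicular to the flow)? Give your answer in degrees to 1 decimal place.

13.2°

To cancel the current, the upstream component of the rowing shell's velocity must equal the flow: 3.5 sin θ = 0.8.
sin θ = 0.8 / 3.5 = 0.2286.
θ = arcsin(0.2286) = 13.213°.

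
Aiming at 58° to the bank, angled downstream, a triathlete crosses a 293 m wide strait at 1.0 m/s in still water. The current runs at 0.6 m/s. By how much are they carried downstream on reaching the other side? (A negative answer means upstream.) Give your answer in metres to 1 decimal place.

390.4 m

Perpendicular speed = 0.848 m/s; crossing time = 293 / 0.848 = 345.499 s.
Net downstream speed = 1.130 m/s.
Drift = 1.130 × 345.499 = 390.386 m (downstream).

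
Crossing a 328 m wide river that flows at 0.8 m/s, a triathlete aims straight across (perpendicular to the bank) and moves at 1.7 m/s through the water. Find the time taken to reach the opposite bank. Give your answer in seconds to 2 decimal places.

192.94 s

The component of the triathlete's velocity perpendicular to the bank is 1.7 m/s.
The current is parallel to the bank, so it does not affect the crossing time.
Time = 328 / 1.700 = 192.941 s.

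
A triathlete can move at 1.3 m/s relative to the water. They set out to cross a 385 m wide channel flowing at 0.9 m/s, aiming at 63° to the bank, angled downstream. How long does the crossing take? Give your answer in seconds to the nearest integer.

332 s

The component of the triathlete's velocity perpendicular to the bank is 1.3 × sin 63° = 1.158 m/s.
Only the cross-stream component determines the crossing time; the current contributes nothing perpendicular to the bank.
Time = 385 / 1.158 = 332.381 s.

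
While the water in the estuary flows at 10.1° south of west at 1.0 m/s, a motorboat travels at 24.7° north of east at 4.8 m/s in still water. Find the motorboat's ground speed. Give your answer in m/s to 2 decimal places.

3.84 m/s

Taking east as x and north as y: velocity relative to the water = (4.361, 2.006) m/s; the water relative to ground = (-0.985, -0.175) m/s.
Velocity relative to ground = (4.361, 2.006) + (-0.985, -0.175) = (3.376, 1.830) m/s.
Speed = |(3.376, 1.830)| = 3.841 m/s.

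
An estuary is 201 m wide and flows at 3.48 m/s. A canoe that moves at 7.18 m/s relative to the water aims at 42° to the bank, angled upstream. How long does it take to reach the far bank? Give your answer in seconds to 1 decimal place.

The component of the canoe's velocity perpendicular to the bank is 7.18 × sin 42° = 4.804 m/s.
The flow acts along the bank and has no component across it.
Time = 201 / 4.804 = 41.837 s.

41.8 s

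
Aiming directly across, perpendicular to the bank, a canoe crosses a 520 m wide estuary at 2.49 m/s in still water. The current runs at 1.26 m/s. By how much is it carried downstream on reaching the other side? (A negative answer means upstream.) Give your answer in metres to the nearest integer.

263 m

Perpendicular speed = 2.490 m/s; crossing time = 520 / 2.490 = 208.835 s.
Net downstream speed = 1.260 m/s.
Drift = 1.260 × 208.835 = 263.133 m (downstream).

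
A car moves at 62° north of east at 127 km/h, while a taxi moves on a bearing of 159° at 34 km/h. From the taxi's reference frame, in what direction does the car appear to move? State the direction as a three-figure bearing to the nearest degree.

Taking east as x and north as y: car velocity = (59.623, 112.134) km/h; taxi velocity = (12.185, -31.742) km/h.
Velocity of car relative to taxi = (59.623, 112.134) − (12.185, -31.742) = (47.438, 143.876) km/h.
Bearing = atan2(47.44, 143.88) = 18.25° clockwise from north.

018°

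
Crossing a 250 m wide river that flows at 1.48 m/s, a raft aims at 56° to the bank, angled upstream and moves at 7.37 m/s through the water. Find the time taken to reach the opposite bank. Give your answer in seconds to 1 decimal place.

40.9 s

The component of the raft's velocity perpendicular to the bank is 7.37 × sin 56° = 6.110 m/s.
The current is parallel to the bank, so it does not affect the crossing time.
Time = 250 / 6.110 = 40.916 s.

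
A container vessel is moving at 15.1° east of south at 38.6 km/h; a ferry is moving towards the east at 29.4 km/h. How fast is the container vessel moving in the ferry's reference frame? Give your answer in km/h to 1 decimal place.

42.0 km/h

Taking east as x and north as y: container vessel velocity = (10.055, -37.267) km/h; ferry velocity = (29.400, 0.000) km/h.
Velocity of container vessel relative to ferry = (10.055, -37.267) − (29.400, 0.000) = (-19.345, -37.267) km/h.
Magnitude = |(-19.345, -37.267)| = 41.989 km/h.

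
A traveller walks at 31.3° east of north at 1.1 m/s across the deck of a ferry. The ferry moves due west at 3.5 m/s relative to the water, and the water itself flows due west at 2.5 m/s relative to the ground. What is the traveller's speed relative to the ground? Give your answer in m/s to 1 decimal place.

5.5 m/s

In east/north components (m/s): traveller relative to ferry = (0.571, 0.940); ferry relative to water = (-3.500, 0.000); water relative to ground = (-2.500, 0.000).
Sum = (-5.429, 0.940) m/s.
Speed = |(-5.429, 0.940)| = 5.509 m/s.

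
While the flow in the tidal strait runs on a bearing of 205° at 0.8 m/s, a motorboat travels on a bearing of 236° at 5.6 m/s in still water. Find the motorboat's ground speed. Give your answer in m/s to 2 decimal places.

6.30 m/s

Taking east as x and north as y: velocity relative to the water = (-4.643, -3.131) m/s; the water relative to ground = (-0.338, -0.725) m/s.
Velocity relative to ground = (-4.643, -3.131) + (-0.338, -0.725) = (-4.981, -3.857) m/s.
Speed = |(-4.981, -3.857)| = 6.299 m/s.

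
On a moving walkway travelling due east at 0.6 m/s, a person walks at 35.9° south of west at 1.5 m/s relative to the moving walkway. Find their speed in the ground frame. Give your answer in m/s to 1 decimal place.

Taking east as x and north as y: moving walkway velocity = (0.600, 0.000) m/s; person velocity relative to moving walkway = (-1.215, -0.880) m/s.
Velocity relative to ground = (0.600, 0.000) + (-1.215, -0.880) = (-0.615, -0.880) m/s.
Speed = |(-0.615, -0.880)| = 1.073 m/s.

1.1 m/s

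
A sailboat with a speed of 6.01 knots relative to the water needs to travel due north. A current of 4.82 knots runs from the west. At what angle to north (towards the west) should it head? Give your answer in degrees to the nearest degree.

The current pushes perpendicular to the desired track; the heading must have a component into the current equal to 4.82 knots: 6.01 sin θ = 4.82.
sin θ = 0.8020, so θ = 53.321°.

53°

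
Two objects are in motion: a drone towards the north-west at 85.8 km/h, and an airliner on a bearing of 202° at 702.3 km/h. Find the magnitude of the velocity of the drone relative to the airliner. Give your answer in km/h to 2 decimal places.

Taking east as x and north as y: drone velocity = (-60.670, 60.670) km/h; airliner velocity = (-263.086, -651.161) km/h.
Velocity of drone relative to airliner = (-60.670, 60.670) − (-263.086, -651.161) = (202.416, 711.831) km/h.
Magnitude = |(202.416, 711.831)| = 740.051 km/h.

740.05 km/h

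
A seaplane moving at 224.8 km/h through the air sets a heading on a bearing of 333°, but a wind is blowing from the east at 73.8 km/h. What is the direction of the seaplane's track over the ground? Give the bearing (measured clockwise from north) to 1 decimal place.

Taking east as x and north as y: velocity relative to the air = (-102.057, 200.298) km/h; the air relative to ground = (-73.800, 0.000) km/h.
Velocity relative to ground = (-102.057, 200.298) + (-73.800, 0.000) = (-175.857, 200.298) km/h.
Bearing = atan2(-175.86, 200.30) = 318.72° clockwise from north.

318.7°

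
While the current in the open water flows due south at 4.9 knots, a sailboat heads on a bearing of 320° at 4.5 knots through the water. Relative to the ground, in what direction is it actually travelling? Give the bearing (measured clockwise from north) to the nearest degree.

Taking east as x and north as y: velocity relative to the water = (-2.893, 3.447) knots; the water relative to ground = (0.000, -4.900) knots.
Velocity relative to ground = (-2.893, 3.447) + (0.000, -4.900) = (-2.893, -1.453) knots.
Bearing = atan2(-2.89, -1.45) = 243.33° clockwise from north.

243°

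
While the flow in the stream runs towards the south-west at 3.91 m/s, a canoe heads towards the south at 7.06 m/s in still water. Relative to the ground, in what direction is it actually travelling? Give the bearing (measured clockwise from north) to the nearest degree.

Taking east as x and north as y: velocity relative to the water = (0.000, -7.060) m/s; the water relative to ground = (-2.765, -2.765) m/s.
Velocity relative to ground = (0.000, -7.060) + (-2.765, -2.765) = (-2.765, -9.825) m/s.
Bearing = atan2(-2.76, -9.82) = 195.72° clockwise from north.

196°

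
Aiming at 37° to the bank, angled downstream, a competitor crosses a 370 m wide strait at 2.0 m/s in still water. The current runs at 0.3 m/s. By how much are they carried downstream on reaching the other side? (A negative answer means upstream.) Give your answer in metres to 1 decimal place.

583.2 m

Perpendicular speed = 1.204 m/s; crossing time = 370 / 1.204 = 307.403 s.
Net downstream speed = 1.897 m/s.
Drift = 1.897 × 307.403 = 583.228 m (downstream).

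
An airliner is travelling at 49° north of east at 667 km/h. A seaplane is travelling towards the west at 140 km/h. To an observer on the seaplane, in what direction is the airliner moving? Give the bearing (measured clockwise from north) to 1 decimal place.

048.9°

Taking east as x and north as y: airliner velocity = (437.591, 503.391) km/h; seaplane velocity = (-140.000, 0.000) km/h.
Velocity of airliner relative to seaplane = (437.591, 503.391) − (-140.000, 0.000) = (577.591, 503.391) km/h.
Bearing = atan2(577.59, 503.39) = 48.93° clockwise from north.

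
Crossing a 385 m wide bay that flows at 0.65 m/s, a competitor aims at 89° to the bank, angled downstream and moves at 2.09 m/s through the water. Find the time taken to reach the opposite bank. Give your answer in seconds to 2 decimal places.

The component of the competitor's velocity perpendicular to the bank is 2.09 × sin 89° = 2.090 m/s.
The current is parallel to the bank, so it does not affect the crossing time.
Time = 385 / 2.090 = 184.239 s.

184.24 s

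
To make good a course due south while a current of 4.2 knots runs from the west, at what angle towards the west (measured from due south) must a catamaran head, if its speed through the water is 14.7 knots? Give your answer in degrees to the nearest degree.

The current pushes perpendicular to the desired track; the heading must have a component into the current equal to 4.2 knots: 14.7 sin θ = 4.2.
sin θ = 0.2857, so θ = 16.602°.

17°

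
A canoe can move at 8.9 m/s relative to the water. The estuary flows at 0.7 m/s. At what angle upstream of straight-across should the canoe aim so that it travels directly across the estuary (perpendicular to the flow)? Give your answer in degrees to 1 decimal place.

To cancel the current, the upstream component of the canoe's velocity must equal the flow: 8.9 sin θ = 0.7.
sin θ = 0.7 / 8.9 = 0.0787.
θ = arcsin(0.0787) = 4.511°.

4.5°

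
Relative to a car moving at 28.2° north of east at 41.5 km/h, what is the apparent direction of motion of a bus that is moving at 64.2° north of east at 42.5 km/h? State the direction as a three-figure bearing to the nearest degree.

Taking east as x and north as y: bus velocity = (18.497, 38.264) km/h; car velocity = (36.574, 19.611) km/h.
Velocity of bus relative to car = (18.497, 38.264) − (36.574, 19.611) = (-18.077, 18.653) km/h.
Bearing = atan2(-18.08, 18.65) = 315.90° clockwise from north.

316°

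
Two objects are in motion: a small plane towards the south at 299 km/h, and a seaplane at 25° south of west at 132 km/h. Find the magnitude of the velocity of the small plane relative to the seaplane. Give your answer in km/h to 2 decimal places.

271.04 km/h

Taking east as x and north as y: small plane velocity = (0.000, -299.000) km/h; seaplane velocity = (-119.633, -55.786) km/h.
Velocity of small plane relative to seaplane = (0.000, -299.000) − (-119.633, -55.786) = (119.633, -243.214) km/h.
Magnitude = |(119.633, -243.214)| = 271.045 km/h.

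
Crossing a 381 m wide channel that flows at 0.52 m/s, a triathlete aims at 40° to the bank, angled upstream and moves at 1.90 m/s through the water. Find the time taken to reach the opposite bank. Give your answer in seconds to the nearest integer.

The component of the triathlete's velocity perpendicular to the bank is 1.90 × sin 40° = 1.221 m/s.
The current is parallel to the bank, so it does not affect the crossing time.
Time = 381 / 1.221 = 311.964 s.

312 s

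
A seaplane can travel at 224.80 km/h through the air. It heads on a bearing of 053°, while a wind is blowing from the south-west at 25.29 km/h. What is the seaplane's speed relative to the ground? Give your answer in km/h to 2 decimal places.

249.87 km/h

Taking east as x and north as y: velocity relative to the air = (179.533, 135.288) km/h; the air relative to ground = (17.883, 17.883) km/h.
Velocity relative to ground = (179.533, 135.288) + (17.883, 17.883) = (197.416, 153.171) km/h.
Speed = |(197.416, 153.171)| = 249.869 km/h.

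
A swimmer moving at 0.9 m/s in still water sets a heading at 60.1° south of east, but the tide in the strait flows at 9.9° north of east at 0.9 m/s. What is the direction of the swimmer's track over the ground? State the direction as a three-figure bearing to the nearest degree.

Taking east as x and north as y: velocity relative to the water = (0.449, -0.780) m/s; the water relative to ground = (0.887, 0.155) m/s.
Velocity relative to ground = (0.449, -0.780) + (0.887, 0.155) = (1.335, -0.625) m/s.
Bearing = atan2(1.34, -0.63) = 115.10° clockwise from north.

115°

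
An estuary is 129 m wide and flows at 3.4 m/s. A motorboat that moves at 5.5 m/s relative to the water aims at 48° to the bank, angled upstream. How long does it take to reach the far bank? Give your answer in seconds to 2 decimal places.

The component of the motorboat's velocity perpendicular to the bank is 5.5 × sin 48° = 4.087 m/s.
The current is parallel to the bank, so it does not affect the crossing time.
Time = 129 / 4.087 = 31.561 s.

31.56 s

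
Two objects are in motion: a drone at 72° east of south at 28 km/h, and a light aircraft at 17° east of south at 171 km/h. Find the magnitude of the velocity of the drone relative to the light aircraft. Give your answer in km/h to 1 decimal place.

Taking east as x and north as y: drone velocity = (26.630, -8.652) km/h; light aircraft velocity = (49.996, -163.528) km/h.
Velocity of drone relative to light aircraft = (26.630, -8.652) − (49.996, -163.528) = (-23.366, 154.876) km/h.
Magnitude = |(-23.366, 154.876)| = 156.628 km/h.

156.6 km/h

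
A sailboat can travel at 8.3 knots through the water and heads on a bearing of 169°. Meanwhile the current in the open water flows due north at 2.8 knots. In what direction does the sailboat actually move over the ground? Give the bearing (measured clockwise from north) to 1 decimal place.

Taking east as x and north as y: velocity relative to the water = (1.584, -8.148) knots; the water relative to ground = (0.000, 2.800) knots.
Velocity relative to ground = (1.584, -8.148) + (0.000, 2.800) = (1.584, -5.348) knots.
Bearing = atan2(1.58, -5.35) = 163.50° clockwise from north.

163.5°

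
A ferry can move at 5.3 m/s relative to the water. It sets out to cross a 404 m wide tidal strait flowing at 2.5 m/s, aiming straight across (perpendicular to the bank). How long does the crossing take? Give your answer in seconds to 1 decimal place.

The component of the ferry's velocity perpendicular to the bank is 5.3 m/s.
Only the cross-stream component determines the crossing time; the current contributes nothing perpendicular to the bank.
Time = 404 / 5.300 = 76.226 s.

76.2 s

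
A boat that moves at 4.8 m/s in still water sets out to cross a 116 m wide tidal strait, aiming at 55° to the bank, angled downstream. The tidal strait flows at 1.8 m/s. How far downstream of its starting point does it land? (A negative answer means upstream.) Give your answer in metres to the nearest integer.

Perpendicular speed = 3.932 m/s; crossing time = 116 / 3.932 = 29.502 s.
Net downstream speed = 4.553 m/s.
Drift = 4.553 × 29.502 = 134.328 m (downstream).

134 m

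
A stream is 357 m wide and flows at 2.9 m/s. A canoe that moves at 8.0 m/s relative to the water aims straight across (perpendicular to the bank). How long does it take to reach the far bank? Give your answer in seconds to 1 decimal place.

The component of the canoe's velocity perpendicular to the bank is 8.0 m/s.
The flow acts along the bank and has no component across it.
Time = 357 / 8.000 = 44.625 s.

44.6 s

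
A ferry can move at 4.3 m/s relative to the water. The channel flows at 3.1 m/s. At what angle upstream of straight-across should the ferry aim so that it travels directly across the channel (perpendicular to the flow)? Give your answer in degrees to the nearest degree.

46°

To cancel the current, the upstream component of the ferry's velocity must equal the flow: 4.3 sin θ = 3.1.
sin θ = 3.1 / 4.3 = 0.7209.
θ = arcsin(0.7209) = 46.131°.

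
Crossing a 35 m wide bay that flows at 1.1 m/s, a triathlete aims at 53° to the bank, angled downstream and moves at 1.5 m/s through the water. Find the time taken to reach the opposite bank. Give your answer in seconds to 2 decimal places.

The component of the triathlete's velocity perpendicular to the bank is 1.5 × sin 53° = 1.198 m/s.
Only the cross-stream component determines the crossing time; the current contributes nothing perpendicular to the bank.
Time = 35 / 1.198 = 29.216 s.

29.22 s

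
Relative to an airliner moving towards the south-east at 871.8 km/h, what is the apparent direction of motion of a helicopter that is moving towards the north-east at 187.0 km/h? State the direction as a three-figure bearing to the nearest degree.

Taking east as x and north as y: helicopter velocity = (132.229, 132.229) km/h; airliner velocity = (616.456, -616.456) km/h.
Velocity of helicopter relative to airliner = (132.229, 132.229) − (616.456, -616.456) = (-484.227, 748.685) km/h.
Bearing = atan2(-484.23, 748.68) = 327.11° clockwise from north.

327°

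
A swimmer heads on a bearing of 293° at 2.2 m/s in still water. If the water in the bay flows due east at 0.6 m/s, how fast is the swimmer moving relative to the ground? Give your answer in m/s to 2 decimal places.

Taking east as x and north as y: velocity relative to the water = (-2.025, 0.860) m/s; the water relative to ground = (0.600, 0.000) m/s.
Velocity relative to ground = (-2.025, 0.860) + (0.600, 0.000) = (-1.425, 0.860) m/s.
Speed = |(-1.425, 0.860)| = 1.664 m/s.

1.66 m/s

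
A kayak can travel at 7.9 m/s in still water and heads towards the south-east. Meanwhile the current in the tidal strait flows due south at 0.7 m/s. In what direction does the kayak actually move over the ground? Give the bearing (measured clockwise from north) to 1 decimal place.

138.4°

Taking east as x and north as y: velocity relative to the water = (5.586, -5.586) m/s; the water relative to ground = (0.000, -0.700) m/s.
Velocity relative to ground = (5.586, -5.586) + (0.000, -0.700) = (5.586, -6.286) m/s.
Bearing = atan2(5.59, -6.29) = 138.37° clockwise from north.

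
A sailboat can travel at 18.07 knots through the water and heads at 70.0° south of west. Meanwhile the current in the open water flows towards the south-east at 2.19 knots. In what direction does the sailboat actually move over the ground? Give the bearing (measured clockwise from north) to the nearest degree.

Taking east as x and north as y: velocity relative to the water = (-6.180, -16.980) knots; the water relative to ground = (1.549, -1.549) knots.
Velocity relative to ground = (-6.180, -16.980) + (1.549, -1.549) = (-4.632, -18.529) knots.
Bearing = atan2(-4.63, -18.53) = 194.03° clockwise from north.

194°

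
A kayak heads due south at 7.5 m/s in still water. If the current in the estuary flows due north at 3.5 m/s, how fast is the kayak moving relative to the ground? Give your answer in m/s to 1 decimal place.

4.0 m/s

Taking east as x and north as y: velocity relative to the water = (0.000, -7.500) m/s; the water relative to ground = (0.000, 3.500) m/s.
Velocity relative to ground = (0.000, -7.500) + (0.000, 3.500) = (0.000, -4.000) m/s.
Speed = |(0.000, -4.000)| = 4.000 m/s.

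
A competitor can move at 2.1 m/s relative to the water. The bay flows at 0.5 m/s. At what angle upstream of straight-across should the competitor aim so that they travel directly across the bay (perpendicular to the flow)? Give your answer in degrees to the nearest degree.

To cancel the current, the upstream component of the competitor's velocity must equal the flow: 2.1 sin θ = 0.5.
sin θ = 0.5 / 2.1 = 0.2381.
θ = arcsin(0.2381) = 13.774°.

14°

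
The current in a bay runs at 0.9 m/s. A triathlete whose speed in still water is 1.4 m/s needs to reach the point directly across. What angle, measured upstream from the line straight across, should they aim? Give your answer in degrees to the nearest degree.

40°

To cancel the current, the upstream component of the triathlete's velocity must equal the flow: 1.4 sin θ = 0.9.
sin θ = 0.9 / 1.4 = 0.6429.
θ = arcsin(0.6429) = 40.005°.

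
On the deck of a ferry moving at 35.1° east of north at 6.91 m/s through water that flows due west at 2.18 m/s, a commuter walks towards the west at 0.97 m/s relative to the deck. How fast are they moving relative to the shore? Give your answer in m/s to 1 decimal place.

In east/north components (m/s): commuter relative to ferry = (-0.970, 0.000); ferry relative to water = (3.973, 5.653); water relative to ground = (-2.180, 0.000).
Sum = (0.823, 5.653) m/s.
Speed = |(0.823, 5.653)| = 5.713 m/s.

5.7 m/s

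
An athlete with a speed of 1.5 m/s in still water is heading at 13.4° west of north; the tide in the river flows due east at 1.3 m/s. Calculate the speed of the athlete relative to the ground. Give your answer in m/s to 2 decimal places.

Taking east as x and north as y: velocity relative to the water = (-0.348, 1.459) m/s; the water relative to ground = (1.300, 0.000) m/s.
Velocity relative to ground = (-0.348, 1.459) + (1.300, 0.000) = (0.952, 1.459) m/s.
Speed = |(0.952, 1.459)| = 1.742 m/s.

1.74 m/s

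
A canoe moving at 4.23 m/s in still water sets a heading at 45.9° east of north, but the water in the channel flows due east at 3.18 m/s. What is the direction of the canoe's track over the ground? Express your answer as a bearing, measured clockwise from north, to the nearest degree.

065°

Taking east as x and north as y: velocity relative to the water = (3.038, 2.944) m/s; the water relative to ground = (3.180, 0.000) m/s.
Velocity relative to ground = (3.038, 2.944) + (3.180, 0.000) = (6.218, 2.944) m/s.
Bearing = atan2(6.22, 2.94) = 64.67° clockwise from north.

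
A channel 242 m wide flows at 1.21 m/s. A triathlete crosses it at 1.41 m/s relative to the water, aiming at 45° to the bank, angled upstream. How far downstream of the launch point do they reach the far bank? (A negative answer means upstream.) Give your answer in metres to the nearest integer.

52 m

Perpendicular speed = 0.997 m/s; crossing time = 242 / 0.997 = 242.723 s.
Net downstream speed = 0.213 m/s.
Drift = 0.213 × 242.723 = 51.695 m (downstream).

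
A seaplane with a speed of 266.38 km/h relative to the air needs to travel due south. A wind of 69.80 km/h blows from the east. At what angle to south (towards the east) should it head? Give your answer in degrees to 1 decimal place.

The wind pushes perpendicular to the desired track; the heading must have a component into the wind equal to 69.80 km/h: 266.38 sin θ = 69.80.
sin θ = 0.2620, so θ = 15.191°.

15.2°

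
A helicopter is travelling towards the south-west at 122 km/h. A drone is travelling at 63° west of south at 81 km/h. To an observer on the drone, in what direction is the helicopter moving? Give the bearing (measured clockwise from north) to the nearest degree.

Taking east as x and north as y: helicopter velocity = (-86.267, -86.267) km/h; drone velocity = (-72.172, -36.773) km/h.
Velocity of helicopter relative to drone = (-86.267, -86.267) − (-72.172, -36.773) = (-14.095, -49.494) km/h.
Bearing = atan2(-14.10, -49.49) = 195.90° clockwise from north.

196°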